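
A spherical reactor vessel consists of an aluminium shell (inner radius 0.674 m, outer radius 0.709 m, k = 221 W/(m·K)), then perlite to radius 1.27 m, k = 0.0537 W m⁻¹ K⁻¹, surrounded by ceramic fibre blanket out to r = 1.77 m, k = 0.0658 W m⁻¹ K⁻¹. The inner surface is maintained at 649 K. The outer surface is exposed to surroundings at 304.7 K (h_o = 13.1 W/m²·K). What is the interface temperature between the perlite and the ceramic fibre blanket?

Series thermal resistances, inner to outer:
  R_aluminium = (1/0.674 − 1/0.709)/(4πk) = 0.07324/(4π·221) = 2.637×10^-5 K/W
  R_perlite = (1/0.709 − 1/1.27)/(4πk) = 0.6230/(4π·0.0537) = 0.9233 K/W
  R_ceramic fibre blanket = (1/1.27 − 1/1.77)/(4πk) = 0.2224/(4π·0.0658) = 0.2690 K/W
  R_conv,out = 1/(4πr²h) = 1/(4π·1.77²·13.1) = 0.001939 K/W
ΣR = 2.637×10^-5 + 0.9233 + 0.2690 + 0.001939 = 1.194 K/W
Q = ΔT/ΣR = (649 K − 304.7 K)/1.194 = 288.4 W
From the inner boundary to the perlite/ceramic fibre blanket interface, ΣR_partial = 0.9233 K/W.
T_interface = T_in − Q·ΣR_partial = 649 K − (288.4)(0.9233) = 383 K

T = 383 K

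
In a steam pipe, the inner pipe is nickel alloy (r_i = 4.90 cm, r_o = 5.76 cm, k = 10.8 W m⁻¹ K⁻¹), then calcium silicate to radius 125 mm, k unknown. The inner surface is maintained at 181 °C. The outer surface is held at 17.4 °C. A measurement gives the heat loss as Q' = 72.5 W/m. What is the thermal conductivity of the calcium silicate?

ΣR = ΔT/Q' = |181 − 17.4|/72.5 = 2.257 m·K/W
Known resistances:
  R'_nickel alloy = ln(0.0576/0.0490)/(2πk) = 0.1617/(2π·10.8) = 0.002383 m·K/W
R_calcium silicate = ΣR − ΣR_known = 2.257 − 0.002383 = 2.255 m·K/W
ln(r₂/r₁)/(2πk) = 2.255 ⇒ k = 0.7748/(2π·2.255) = 0.0547 W/m·K

k = 0.0547 W/m·K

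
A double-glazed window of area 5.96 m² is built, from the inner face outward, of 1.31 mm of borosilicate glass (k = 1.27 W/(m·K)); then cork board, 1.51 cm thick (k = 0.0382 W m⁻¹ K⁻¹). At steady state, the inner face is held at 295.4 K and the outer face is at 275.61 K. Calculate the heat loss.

Q = 298 W

Treat each layer as a resistance in series:
  R_borosilicate glass = L/(kA) = 0.00131/(1.27·5.96) = 1.731×10^-4 K/W
  R_cork board = L/(kA) = 0.0151/(0.0382·5.96) = 0.06632 K/W
ΣR = 1.731×10^-4 + 0.06632 = 0.06649 K/W
Q = ΔT/ΣR = (295.4 K − 275.61 K)/0.06649 = 298 W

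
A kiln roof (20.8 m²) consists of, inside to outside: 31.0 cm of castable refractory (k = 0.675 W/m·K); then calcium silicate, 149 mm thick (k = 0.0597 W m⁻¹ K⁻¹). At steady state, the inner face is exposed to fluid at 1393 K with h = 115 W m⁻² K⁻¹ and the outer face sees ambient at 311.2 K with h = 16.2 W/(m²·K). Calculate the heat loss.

Resistance network (inner→outer):
  R_conv,in = 1/(hA) = 1/(115·20.8) = 4.181×10^-4 K/W
  R_castable refractory = L/(kA) = 0.310/(0.675·20.8) = 0.02208 K/W
  R_calcium silicate = L/(kA) = 0.149/(0.0597·20.8) = 0.1200 K/W
  R_conv,out = 1/(hA) = 1/(16.2·20.8) = 0.002968 K/W
ΣR = 4.181×10^-4 + 0.02208 + 0.1200 + 0.002968 = 0.1455 K/W
Q = ΔT/ΣR = (1393 K − 311.2 K)/0.1455 = 7440 W

Q = 7.44 kW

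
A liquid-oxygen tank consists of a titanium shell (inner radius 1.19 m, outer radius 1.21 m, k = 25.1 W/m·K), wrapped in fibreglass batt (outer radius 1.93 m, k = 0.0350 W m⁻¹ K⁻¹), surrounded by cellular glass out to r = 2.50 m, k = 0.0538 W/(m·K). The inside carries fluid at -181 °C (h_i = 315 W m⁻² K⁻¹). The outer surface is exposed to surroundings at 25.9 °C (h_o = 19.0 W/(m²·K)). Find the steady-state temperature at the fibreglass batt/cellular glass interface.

T = -15.5 °C

Resistance network (inner→outer):
  R_conv,in = 1/(4πr²h) = 1/(4π·1.19²·315) = 1.784×10^-4 K/W
  R_titanium = (1/1.19 − 1/1.21)/(4πk) = 0.01389/(4π·25.1) = 4.404×10^-5 K/W
  R_fibreglass batt = (1/1.21 − 1/1.93)/(4πk) = 0.3083/(4π·0.0350) = 0.7010 K/W
  R_cellular glass = (1/1.93 − 1/2.50)/(4πk) = 0.1181/(4π·0.0538) = 0.1747 K/W
  R_conv,out = 1/(4πr²h) = 1/(4π·2.50²·19.0) = 6.701×10^-4 K/W
ΣR = 1.784×10^-4 + 4.404×10^-5 + 0.7010 + 0.1747 + 6.701×10^-4 = 0.8766 K/W
Q = ΔT/ΣR = (-181 °C − 25.9 °C)/0.8766 = -236.0 W
From the inner boundary to the fibreglass batt/cellular glass interface, ΣR_partial = 0.7012 K/W.
T_interface = T_in − Q·ΣR_partial = -181 °C − (-236.0)(0.7012) = -15.5 °C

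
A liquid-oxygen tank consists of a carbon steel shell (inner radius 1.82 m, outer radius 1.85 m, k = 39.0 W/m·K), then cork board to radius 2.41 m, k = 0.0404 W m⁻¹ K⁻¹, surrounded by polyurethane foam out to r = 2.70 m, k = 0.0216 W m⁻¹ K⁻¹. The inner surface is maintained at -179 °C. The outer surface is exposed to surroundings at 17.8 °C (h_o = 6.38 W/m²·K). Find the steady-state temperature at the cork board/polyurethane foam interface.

Series thermal resistances, inner to outer:
  R_carbon steel = (1/1.82 − 1/1.85)/(4πk) = 0.008910/(4π·39.0) = 1.818×10^-5 K/W
  R_cork board = (1/1.85 − 1/2.41)/(4πk) = 0.1256/(4π·0.0404) = 0.2474 K/W
  R_polyurethane foam = (1/2.41 − 1/2.70)/(4πk) = 0.04457/(4π·0.0216) = 0.1642 K/W
  R_conv,out = 1/(4πr²h) = 1/(4π·2.70²·6.38) = 0.001711 K/W
ΣR = 1.818×10^-5 + 0.2474 + 0.1642 + 0.001711 = 0.4133 K/W
Q = ΔT/ΣR = (-179 °C − 17.8 °C)/0.4133 = -476.2 W
From the inner boundary to the cork board/polyurethane foam interface, ΣR_partial = 0.2474 K/W.
T_interface = T_in − Q·ΣR_partial = -179 °C − (-476.2)(0.2474) = -61.2 °C

T = -61.2 °C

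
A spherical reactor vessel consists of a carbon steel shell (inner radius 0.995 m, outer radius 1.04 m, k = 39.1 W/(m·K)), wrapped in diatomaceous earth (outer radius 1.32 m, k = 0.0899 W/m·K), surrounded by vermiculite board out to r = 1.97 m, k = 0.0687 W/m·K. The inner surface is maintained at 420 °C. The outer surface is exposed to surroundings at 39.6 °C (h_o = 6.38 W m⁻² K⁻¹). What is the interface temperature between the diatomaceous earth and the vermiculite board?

Series thermal resistances, inner to outer:
  R_carbon steel = (1/0.995 − 1/1.04)/(4πk) = 0.04349/(4π·39.1) = 8.851×10^-5 K/W
  R_diatomaceous earth = (1/1.04 − 1/1.32)/(4πk) = 0.2040/(4π·0.0899) = 0.1805 K/W
  R_vermiculite board = (1/1.32 − 1/1.97)/(4πk) = 0.2500/(4π·0.0687) = 0.2895 K/W
  R_conv,out = 1/(4πr²h) = 1/(4π·1.97²·6.38) = 0.003214 K/W
ΣR = 8.851×10^-5 + 0.1805 + 0.2895 + 0.003214 = 0.4733 K/W
Q = ΔT/ΣR = (420 °C − 39.6 °C)/0.4733 = 803.7 W
From the inner boundary to the diatomaceous earth/vermiculite board interface, ΣR_partial = 0.1806 K/W.
T_interface = T_in − Q·ΣR_partial = 420 °C − (803.7)(0.1806) = 275 °C

T = 275 °C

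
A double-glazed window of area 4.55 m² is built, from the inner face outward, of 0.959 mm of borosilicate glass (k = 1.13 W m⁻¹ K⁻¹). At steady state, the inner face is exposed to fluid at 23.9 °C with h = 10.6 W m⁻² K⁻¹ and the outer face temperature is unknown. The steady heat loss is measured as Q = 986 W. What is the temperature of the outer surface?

Series resistances:
  R_conv,in = 1/(hA) = 1/(10.6·4.55) = 0.02073 K/W
  R_borosilicate glass = L/(kA) = 9.59×10^-4/(1.13·4.55) = 1.865×10^-4 K/W
ΣR = 0.02092 K/W
ΔT = Q·ΣR = 986 × 0.02092 = 20.63 K
Heat flows outward, so T_out = T_in − ΔT = 23.9 − 20.63 = 3.27 °C

T_out = 3.27 °C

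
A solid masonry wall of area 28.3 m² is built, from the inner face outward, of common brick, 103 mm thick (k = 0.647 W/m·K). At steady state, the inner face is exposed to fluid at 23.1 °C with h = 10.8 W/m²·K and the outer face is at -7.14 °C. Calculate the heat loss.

Treat each layer as a resistance in series:
  R_conv,in = 1/(hA) = 1/(10.8·28.3) = 0.003272 K/W
  R_common brick = L/(kA) = 0.103/(0.647·28.3) = 0.005625 K/W
ΣR = 0.003272 + 0.005625 = 0.008897 K/W
Q = ΔT/ΣR = (23.1 °C − -7.14 °C)/0.008897 = 3400 W

Q = 3.40 kW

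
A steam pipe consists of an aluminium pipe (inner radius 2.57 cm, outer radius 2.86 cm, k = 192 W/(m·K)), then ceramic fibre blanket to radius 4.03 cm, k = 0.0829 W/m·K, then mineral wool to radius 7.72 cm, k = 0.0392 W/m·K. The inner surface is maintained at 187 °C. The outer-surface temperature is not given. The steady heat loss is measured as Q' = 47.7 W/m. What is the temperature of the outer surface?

Sum the resistances:
  R'_aluminium = ln(0.0286/0.0257)/(2πk) = 0.1069/(2π·192) = 8.863×10^-5 m·K/W
  R'_ceramic fibre blanket = ln(0.0403/0.0286)/(2πk) = 0.3429/(2π·0.0829) = 0.6584 m·K/W
  R'_mineral wool = ln(0.0772/0.0403)/(2πk) = 0.6500/(2π·0.0392) = 2.639 m·K/W
ΣR = 3.298 m·K/W
ΔT = Q'·ΣR = 47.7 × 3.298 = 157.3 K
Heat flows outward, so T_out = T_in − ΔT = 187 − 157.3 = 29.7 °C

T_out = 29.7 °C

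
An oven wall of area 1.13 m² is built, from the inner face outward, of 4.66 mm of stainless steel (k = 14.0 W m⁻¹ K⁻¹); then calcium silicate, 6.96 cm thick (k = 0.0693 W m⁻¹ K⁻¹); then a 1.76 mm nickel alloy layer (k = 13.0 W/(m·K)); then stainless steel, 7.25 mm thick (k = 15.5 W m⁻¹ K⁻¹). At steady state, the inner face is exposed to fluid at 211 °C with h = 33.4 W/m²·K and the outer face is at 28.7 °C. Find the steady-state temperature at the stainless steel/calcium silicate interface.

T = 206 °C

Resistance network (inner→outer):
  R_conv,in = 1/(hA) = 1/(33.4·1.13) = 0.02650 K/W
  R_stainless steel = L/(kA) = 0.00466/(14.0·1.13) = 2.946×10^-4 K/W
  R_calcium silicate = L/(kA) = 0.0696/(0.0693·1.13) = 0.8888 K/W
  R_nickel alloy = L/(kA) = 0.00176/(13.0·1.13) = 1.198×10^-4 K/W
  R_stainless steel = L/(kA) = 0.00725/(15.5·1.13) = 4.139×10^-4 K/W
ΣR = 0.02650 + 2.946×10^-4 + 0.8888 + 1.198×10^-4 + 4.139×10^-4 = 0.9161 K/W
Q = ΔT/ΣR = (211 °C − 28.7 °C)/0.9161 = 199.0 W
From the inner boundary to the stainless steel/calcium silicate interface, ΣR_partial = 0.02679 K/W.
T_interface = T_in − Q·ΣR_partial = 211 °C − (199.0)(0.02679) = 206 °C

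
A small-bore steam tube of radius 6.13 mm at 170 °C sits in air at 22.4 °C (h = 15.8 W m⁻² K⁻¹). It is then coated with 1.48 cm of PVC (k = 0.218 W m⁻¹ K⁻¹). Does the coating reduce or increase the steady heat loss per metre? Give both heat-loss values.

Critical radius for a cylinder: r_cr = k/h = 0.0138 m = 1.38 cm.
Outer radius after coating: r₂ = 0.00613 + 0.0148 = 0.02093 m.
r₁ < r_cr < r₂: heat loss rises to a maximum at r_cr then falls. Whether the coating helps depends on whether Q(r₂) has dropped back below Q(r₁).
Bare: R = 1/(2πr₁h) = 1.643 m·K/W; Q = 147.6/1.643 = 89.8 W/m.
Coated: R = R_cond + R_conv = 1.378 m·K/W; Q = 147.6/1.378 = 107 W/m.

increases: 89.8 → 107 W/m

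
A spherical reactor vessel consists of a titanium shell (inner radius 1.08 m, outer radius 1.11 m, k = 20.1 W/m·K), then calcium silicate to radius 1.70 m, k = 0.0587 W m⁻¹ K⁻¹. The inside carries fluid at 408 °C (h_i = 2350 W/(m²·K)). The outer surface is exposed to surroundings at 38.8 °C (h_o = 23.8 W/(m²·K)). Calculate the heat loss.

Q = 868 W

Resistance network (inner→outer):
  R_conv,in = 1/(4πr²h) = 1/(4π·1.08²·2350) = 2.903×10^-5 K/W
  R_titanium = (1/1.08 − 1/1.11)/(4πk) = 0.02503/(4π·20.1) = 9.908×10^-5 K/W
  R_calcium silicate = (1/1.11 − 1/1.70)/(4πk) = 0.3127/(4π·0.0587) = 0.4239 K/W
  R_conv,out = 1/(4πr²h) = 1/(4π·1.70²·23.8) = 0.001157 K/W
ΣR = 2.903×10^-5 + 9.908×10^-5 + 0.4239 + 0.001157 = 0.4252 K/W
Q = ΔT/ΣR = (408 °C − 38.8 °C)/0.4252 = 868 W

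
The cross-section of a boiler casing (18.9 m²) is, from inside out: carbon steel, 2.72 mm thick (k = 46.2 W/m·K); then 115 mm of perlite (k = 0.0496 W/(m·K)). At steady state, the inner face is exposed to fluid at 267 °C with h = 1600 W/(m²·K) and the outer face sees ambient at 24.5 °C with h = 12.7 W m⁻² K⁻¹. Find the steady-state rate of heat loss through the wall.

Series thermal resistances, inner to outer:
  R_conv,in = 1/(hA) = 1/(1600·18.9) = 3.307×10^-5 K/W
  R_carbon steel = L/(kA) = 0.00272/(46.2·18.9) = 3.115×10^-6 K/W
  R_perlite = L/(kA) = 0.115/(0.0496·18.9) = 0.1227 K/W
  R_conv,out = 1/(hA) = 1/(12.7·18.9) = 0.004166 K/W
ΣR = 3.307×10^-5 + 3.115×10^-6 + 0.1227 + 0.004166 = 0.1269 K/W
Q = ΔT/ΣR = (267 °C − 24.5 °C)/0.1269 = 1910 W

Q = 1910 W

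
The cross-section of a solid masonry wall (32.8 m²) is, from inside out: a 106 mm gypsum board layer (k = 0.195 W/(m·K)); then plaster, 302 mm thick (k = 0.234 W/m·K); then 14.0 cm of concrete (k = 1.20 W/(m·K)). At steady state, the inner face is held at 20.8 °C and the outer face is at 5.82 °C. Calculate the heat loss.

Q = 252 W

Series thermal resistances, inner to outer:
  R_gypsum board = L/(kA) = 0.106/(0.195·32.8) = 0.01657 K/W
  R_plaster = L/(kA) = 0.302/(0.234·32.8) = 0.03935 K/W
  R_concrete = L/(kA) = 0.140/(1.20·32.8) = 0.003557 K/W
ΣR = 0.01657 + 0.03935 + 0.003557 = 0.05948 K/W
Q = ΔT/ΣR = (20.8 °C − 5.82 °C)/0.05948 = 252 W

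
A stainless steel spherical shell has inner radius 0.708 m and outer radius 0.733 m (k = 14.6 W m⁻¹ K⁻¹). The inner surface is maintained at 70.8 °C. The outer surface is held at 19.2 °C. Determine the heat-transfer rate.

Q = 4πk·ΔT/(1/r₁ − 1/r₂) = 4π × 14.6 × 51.6 / (1/0.708 − 1/0.733) = 1.97×10^5 W

Q = 197 kW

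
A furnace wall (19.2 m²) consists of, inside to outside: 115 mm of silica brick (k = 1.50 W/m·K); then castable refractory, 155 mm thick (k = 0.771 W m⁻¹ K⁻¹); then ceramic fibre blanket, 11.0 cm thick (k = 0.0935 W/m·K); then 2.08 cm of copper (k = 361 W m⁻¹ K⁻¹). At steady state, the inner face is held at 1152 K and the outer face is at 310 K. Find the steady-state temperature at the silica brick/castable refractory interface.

Series thermal resistances, inner to outer:
  R_silica brick = L/(kA) = 0.115/(1.50·19.2) = 0.003993 K/W
  R_castable refractory = L/(kA) = 0.155/(0.771·19.2) = 0.01047 K/W
  R_ceramic fibre blanket = L/(kA) = 0.110/(0.0935·19.2) = 0.06127 K/W
  R_copper = L/(kA) = 0.0208/(361·19.2) = 3.001×10^-6 K/W
ΣR = 0.003993 + 0.01047 + 0.06127 + 3.001×10^-6 = 0.07574 K/W
Q = ΔT/ΣR = (1152 K − 310 K)/0.07574 = 11120 W
From the inner boundary to the silica brick/castable refractory interface, ΣR_partial = 0.003993 K/W.
T_interface = T_in − Q·ΣR_partial = 1152 K − (11120)(0.003993) = 1108 K

T = 1108 K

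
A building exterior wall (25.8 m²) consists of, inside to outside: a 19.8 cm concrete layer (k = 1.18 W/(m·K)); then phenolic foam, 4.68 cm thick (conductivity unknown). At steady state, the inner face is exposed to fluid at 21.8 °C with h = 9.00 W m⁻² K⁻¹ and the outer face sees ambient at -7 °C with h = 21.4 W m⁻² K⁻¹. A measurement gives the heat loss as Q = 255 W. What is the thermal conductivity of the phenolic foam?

k = 0.0181 W/m·K

ΣR = ΔT/Q = |21.8 − -7|/255 = 0.1129 K/W
Known resistances:
  R_conv,in = 1/(hA) = 1/(9.00·25.8) = 0.004307 K/W
  R_concrete = L/(kA) = 0.198/(1.18·25.8) = 0.006504 K/W
  R_conv,out = 1/(hA) = 1/(21.4·25.8) = 0.001811 K/W
R_phenolic foam = ΣR − ΣR_known = 0.1129 − 0.01262 = 0.1003 K/W
L/(kA) = 0.1003 ⇒ k = 0.0468/(0.1003·25.8) = 0.0181 W/m·K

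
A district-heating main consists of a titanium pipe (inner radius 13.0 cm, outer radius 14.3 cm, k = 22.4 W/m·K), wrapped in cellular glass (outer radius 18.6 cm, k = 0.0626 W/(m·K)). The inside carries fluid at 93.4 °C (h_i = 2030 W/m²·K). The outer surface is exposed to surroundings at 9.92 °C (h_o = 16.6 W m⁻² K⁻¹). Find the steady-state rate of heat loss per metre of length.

Treat each layer as a resistance in series:
  R'_conv,in = 1/(2πr h) = 1/(2π·0.130·2030) = 6.031×10^-4 m·K/W
  R'_titanium = ln(0.143/0.130)/(2πk) = 0.09531/(2π·22.4) = 6.772×10^-4 m·K/W
  R'_cellular glass = ln(0.186/0.143)/(2πk) = 0.2629/(2π·0.0626) = 0.6684 m·K/W
  R'_conv,out = 1/(2πr h) = 1/(2π·0.186·16.6) = 0.05155 m·K/W
ΣR = 6.031×10^-4 + 6.772×10^-4 + 0.6684 + 0.05155 = 0.7212 m·K/W
Q' = ΔT/ΣR = (93.4 °C − 9.92 °C)/0.7212 = 116 W/m

Q' = 116 W/m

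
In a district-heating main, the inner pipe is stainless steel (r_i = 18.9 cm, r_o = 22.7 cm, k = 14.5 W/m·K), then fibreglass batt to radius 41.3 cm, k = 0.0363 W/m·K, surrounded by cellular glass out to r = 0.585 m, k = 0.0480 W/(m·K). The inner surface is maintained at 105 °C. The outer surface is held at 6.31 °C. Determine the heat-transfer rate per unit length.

Series thermal resistances, inner to outer:
  R'_stainless steel = ln(0.227/0.189)/(2πk) = 0.1832/(2π·14.5) = 0.002011 m·K/W
  R'_fibreglass batt = ln(0.413/0.227)/(2πk) = 0.5985/(2π·0.0363) = 2.624 m·K/W
  R'_cellular glass = ln(0.585/0.413)/(2πk) = 0.3482/(2π·0.0480) = 1.154 m·K/W
ΣR = 0.002011 + 2.624 + 1.154 = 3.780 m·K/W
Q' = ΔT/ΣR = (105 °C − 6.31 °C)/3.780 = 26.1 W/m

Q' = 26.1 W/m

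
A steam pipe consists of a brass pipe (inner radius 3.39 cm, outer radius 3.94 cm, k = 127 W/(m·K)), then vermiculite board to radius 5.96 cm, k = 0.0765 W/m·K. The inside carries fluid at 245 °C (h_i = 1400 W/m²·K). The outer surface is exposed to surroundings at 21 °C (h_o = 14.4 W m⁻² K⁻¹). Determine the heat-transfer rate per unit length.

Q' = 213 W/m

Treat each layer as a resistance in series:
  R'_conv,in = 1/(2πr h) = 1/(2π·0.0339·1400) = 0.003353 m·K/W
  R'_brass = ln(0.0394/0.0339)/(2πk) = 0.1504/(2π·127) = 1.884×10^-4 m·K/W
  R'_vermiculite board = ln(0.0596/0.0394)/(2πk) = 0.4139/(2π·0.0765) = 0.8611 m·K/W
  R'_conv,out = 1/(2πr h) = 1/(2π·0.0596·14.4) = 0.1854 m·K/W
ΣR = 0.003353 + 1.884×10^-4 + 0.8611 + 0.1854 = 1.050 m·K/W
Q' = ΔT/ΣR = (245 °C − 21 °C)/1.050 = 213 W/m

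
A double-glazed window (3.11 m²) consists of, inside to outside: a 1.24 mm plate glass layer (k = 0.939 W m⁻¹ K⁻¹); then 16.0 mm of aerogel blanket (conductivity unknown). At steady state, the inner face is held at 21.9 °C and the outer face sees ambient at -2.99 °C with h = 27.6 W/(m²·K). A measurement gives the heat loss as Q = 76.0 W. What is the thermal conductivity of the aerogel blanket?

k = 0.0163 W/m·K

ΣR = ΔT/Q = |21.9 − -2.99|/76.0 = 0.3275 K/W
Known resistances:
  R_plate glass = L/(kA) = 0.00124/(0.939·3.11) = 4.246×10^-4 K/W
  R_conv,out = 1/(hA) = 1/(27.6·3.11) = 0.01165 K/W
R_aerogel blanket = ΣR − ΣR_known = 0.3275 − 0.01207 = 0.3154 K/W
L/(kA) = 0.3154 ⇒ k = 0.0160/(0.3154·3.11) = 0.0163 W/m·K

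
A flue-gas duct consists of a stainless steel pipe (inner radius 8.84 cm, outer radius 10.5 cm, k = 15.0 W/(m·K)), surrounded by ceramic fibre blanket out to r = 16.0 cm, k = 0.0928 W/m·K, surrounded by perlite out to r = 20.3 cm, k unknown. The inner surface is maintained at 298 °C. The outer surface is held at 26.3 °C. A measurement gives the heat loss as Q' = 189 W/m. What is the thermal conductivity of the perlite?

k = 0.0531 W/m·K

ΣR = ΔT/Q' = |298 − 26.3|/189 = 1.438 m·K/W
Known resistances:
  R'_stainless steel = ln(0.105/0.0884)/(2πk) = 0.1721/(2π·15.0) = 0.001826 m·K/W
  R'_ceramic fibre blanket = ln(0.160/0.105)/(2πk) = 0.4212/(2π·0.0928) = 0.7224 m·K/W
R_perlite = ΣR − ΣR_known = 1.438 − 0.7242 = 0.7138 m·K/W
ln(r₂/r₁)/(2πk) = 0.7138 ⇒ k = 0.2380/(2π·0.7138) = 0.0531 W/m·K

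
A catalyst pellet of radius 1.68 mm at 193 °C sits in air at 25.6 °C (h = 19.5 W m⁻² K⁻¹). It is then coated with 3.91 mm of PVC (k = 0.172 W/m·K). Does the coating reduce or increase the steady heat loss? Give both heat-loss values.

increases: 0.116 → 0.518 W

Critical radius for a sphere: r_cr = 2k/h = 0.0176 m = 1.76 cm.
Outer radius after coating: r₂ = 0.00168 + 0.00391 = 0.00559 m.
Since r₁ < r_cr and r₂ ≤ r_cr, the coating moves toward the maximum at r_cr — heat loss rises.
Bare: R = 1/(4πr₁²h) = 1446 K/W; Q = 167.4/1446 = 0.116 W.
Coated: R = R_cond + R_conv = 323.2 K/W; Q = 167.4/323.2 = 0.518 W.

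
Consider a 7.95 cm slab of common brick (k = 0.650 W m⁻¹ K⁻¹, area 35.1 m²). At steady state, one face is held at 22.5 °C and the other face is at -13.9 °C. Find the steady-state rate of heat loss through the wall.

Q = kA·ΔT/L = 0.650 × 35.1 × |22.5 °C − -13.9 °C| / 0.0795 = 10400 W

Q = 10400 W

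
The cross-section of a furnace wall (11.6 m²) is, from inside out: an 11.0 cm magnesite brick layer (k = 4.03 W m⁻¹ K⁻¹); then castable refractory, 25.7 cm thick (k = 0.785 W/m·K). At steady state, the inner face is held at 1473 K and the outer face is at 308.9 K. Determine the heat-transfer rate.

Q = 38.1 kW

Series thermal resistances, inner to outer:
  R_magnesite brick = L/(kA) = 0.110/(4.03·11.6) = 0.002353 K/W
  R_castable refractory = L/(kA) = 0.257/(0.785·11.6) = 0.02822 K/W
ΣR = 0.002353 + 0.02822 = 0.03057 K/W
Q = ΔT/ΣR = (1473 K − 308.9 K)/0.03057 = 38100 W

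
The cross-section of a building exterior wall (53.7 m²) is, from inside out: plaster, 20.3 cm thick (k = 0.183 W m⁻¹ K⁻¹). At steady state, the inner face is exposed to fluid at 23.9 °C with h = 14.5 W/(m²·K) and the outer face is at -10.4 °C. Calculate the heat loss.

Q = 1560 W

Series thermal resistances, inner to outer:
  R_conv,in = 1/(hA) = 1/(14.5·53.7) = 0.001284 K/W
  R_plaster = L/(kA) = 0.203/(0.183·53.7) = 0.02066 K/W
ΣR = 0.001284 + 0.02066 = 0.02194 K/W
Q = ΔT/ΣR = (23.9 °C − -10.4 °C)/0.02194 = 1560 W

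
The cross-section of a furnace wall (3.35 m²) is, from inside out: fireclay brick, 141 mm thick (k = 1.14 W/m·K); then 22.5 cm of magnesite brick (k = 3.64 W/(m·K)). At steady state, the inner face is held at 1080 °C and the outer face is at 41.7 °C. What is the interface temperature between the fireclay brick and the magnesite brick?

Resistance network (inner→outer):
  R_fireclay brick = L/(kA) = 0.141/(1.14·3.35) = 0.03692 K/W
  R_magnesite brick = L/(kA) = 0.225/(3.64·3.35) = 0.01845 K/W
ΣR = 0.03692 + 0.01845 = 0.05537 K/W
Q = ΔT/ΣR = (1080 °C − 41.7 °C)/0.05537 = 18750 W
From the inner boundary to the fireclay brick/magnesite brick interface, ΣR_partial = 0.03692 K/W.
T_interface = T_in − Q·ΣR_partial = 1080 °C − (18750)(0.03692) = 388 °C

T = 388 °C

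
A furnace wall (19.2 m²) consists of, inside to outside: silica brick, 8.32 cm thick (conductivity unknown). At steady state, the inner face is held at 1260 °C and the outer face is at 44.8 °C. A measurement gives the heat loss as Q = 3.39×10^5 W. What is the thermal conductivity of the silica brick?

k = 1.21 W/m·K

ΣR = ΔT/Q = |1260 − 44.8|/3.39×10^5 = 0.003585 K/W
L/(kA) = 0.003585 ⇒ k = 0.0832/(0.003585·19.2) = 1.21 W/m·K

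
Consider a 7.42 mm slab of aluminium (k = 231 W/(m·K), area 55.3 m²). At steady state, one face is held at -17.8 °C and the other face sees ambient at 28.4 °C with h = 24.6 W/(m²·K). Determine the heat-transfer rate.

Q = 62800 W

Resistance network (inner→outer):
  R_aluminium = L/(kA) = 0.00742/(231·55.3) = 5.809×10^-7 K/W
  R_conv,out = 1/(hA) = 1/(24.6·55.3) = 7.351×10^-4 K/W
ΣR = 5.809×10^-7 + 7.351×10^-4 = 7.357×10^-4 K/W
Q = ΔT/ΣR = (-17.8 °C − 28.4 °C)/7.357×10^-4 = -62800 W
(Negative Q ⇒ heat flows inward; heat gain = 62800 W.)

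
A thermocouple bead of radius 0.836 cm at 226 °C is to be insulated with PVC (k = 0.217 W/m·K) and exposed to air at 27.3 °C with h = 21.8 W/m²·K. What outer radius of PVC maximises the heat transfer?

For a sphere, r_cr = 2k_ins/h = 2·0.217/21.8 = 0.0199 m = 1.99 cm

r_cr = 1.99 cm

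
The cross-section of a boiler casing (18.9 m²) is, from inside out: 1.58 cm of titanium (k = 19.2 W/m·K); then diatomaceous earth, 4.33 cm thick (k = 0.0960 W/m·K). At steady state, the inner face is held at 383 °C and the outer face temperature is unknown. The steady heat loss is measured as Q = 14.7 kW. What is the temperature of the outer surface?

Sum the resistances:
  R_titanium = L/(kA) = 0.0158/(19.2·18.9) = 4.354×10^-5 K/W
  R_diatomaceous earth = L/(kA) = 0.0433/(0.0960·18.9) = 0.02386 K/W
ΣR = 0.02391 K/W
ΔT = Q·ΣR = 14700 × 0.02391 = 351.5 K
Heat flows outward, so T_out = T_in − ΔT = 383 − 351.5 = 31.5 °C

T_out = 31.5 °C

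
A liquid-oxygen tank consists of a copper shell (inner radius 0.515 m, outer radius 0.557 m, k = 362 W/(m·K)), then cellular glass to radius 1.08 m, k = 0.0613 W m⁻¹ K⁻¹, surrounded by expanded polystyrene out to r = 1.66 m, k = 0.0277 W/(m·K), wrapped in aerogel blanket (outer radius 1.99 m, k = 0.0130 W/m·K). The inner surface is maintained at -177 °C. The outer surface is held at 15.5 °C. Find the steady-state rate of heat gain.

Treat each layer as a resistance in series:
  R_copper = (1/0.515 − 1/0.557)/(4πk) = 0.1464/(4π·362) = 3.219×10^-5 K/W
  R_cellular glass = (1/0.557 − 1/1.08)/(4πk) = 0.8694/(4π·0.0613) = 1.129 K/W
  R_expanded polystyrene = (1/1.08 − 1/1.66)/(4πk) = 0.3235/(4π·0.0277) = 0.9294 K/W
  R_aerogel blanket = (1/1.66 − 1/1.99)/(4πk) = 0.09990/(4π·0.0130) = 0.6115 K/W
ΣR = 3.219×10^-5 + 1.129 + 0.9294 + 0.6115 = 2.670 K/W
Q = ΔT/ΣR = (-177 °C − 15.5 °C)/2.670 = -72.1 W
(Negative Q ⇒ heat flows inward; heat gain = 72.1 W.)

Q = 72.1 W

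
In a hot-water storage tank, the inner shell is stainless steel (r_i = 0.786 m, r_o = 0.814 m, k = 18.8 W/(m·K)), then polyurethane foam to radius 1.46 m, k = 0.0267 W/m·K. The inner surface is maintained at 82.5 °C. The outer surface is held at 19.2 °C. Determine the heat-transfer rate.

Treat each layer as a resistance in series:
  R_stainless steel = (1/0.786 − 1/0.814)/(4πk) = 0.04376/(4π·18.8) = 1.852×10^-4 K/W
  R_polyurethane foam = (1/0.814 − 1/1.46)/(4πk) = 0.5436/(4π·0.0267) = 1.620 K/W
ΣR = 1.852×10^-4 + 1.620 = 1.620 K/W
Q = ΔT/ΣR = (82.5 °C − 19.2 °C)/1.620 = 39.1 W

Q = 39.1 W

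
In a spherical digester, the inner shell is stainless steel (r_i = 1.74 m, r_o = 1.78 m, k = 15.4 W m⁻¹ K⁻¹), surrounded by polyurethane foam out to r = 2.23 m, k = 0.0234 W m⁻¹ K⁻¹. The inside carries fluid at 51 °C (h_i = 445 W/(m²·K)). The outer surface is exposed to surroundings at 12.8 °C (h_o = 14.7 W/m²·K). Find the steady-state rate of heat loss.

Series thermal resistances, inner to outer:
  R_conv,in = 1/(4πr²h) = 1/(4π·1.74²·445) = 5.907×10^-5 K/W
  R_stainless steel = (1/1.74 − 1/1.78)/(4πk) = 0.01291/(4π·15.4) = 6.674×10^-5 K/W
  R_polyurethane foam = (1/1.78 − 1/2.23)/(4πk) = 0.1134/(4π·0.0234) = 0.3855 K/W
  R_conv,out = 1/(4πr²h) = 1/(4π·2.23²·14.7) = 0.001089 K/W
ΣR = 5.907×10^-5 + 6.674×10^-5 + 0.3855 + 0.001089 = 0.3867 K/W
Q = ΔT/ΣR = (51 °C − 12.8 °C)/0.3867 = 98.8 W

Q = 98.8 W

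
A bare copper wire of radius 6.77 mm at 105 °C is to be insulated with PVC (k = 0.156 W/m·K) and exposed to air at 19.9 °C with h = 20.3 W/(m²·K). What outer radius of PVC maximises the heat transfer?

r_cr = 0.768 cm

For a cylinder, r_cr = k_ins/h = 0.156/20.3 = 0.00768 m = 0.768 cm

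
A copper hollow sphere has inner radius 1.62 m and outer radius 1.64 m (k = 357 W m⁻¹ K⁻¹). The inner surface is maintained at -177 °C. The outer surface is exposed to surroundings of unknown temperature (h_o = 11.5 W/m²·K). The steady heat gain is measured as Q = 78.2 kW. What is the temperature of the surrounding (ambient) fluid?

Series resistances:
  R_copper = (1/1.62 − 1/1.64)/(4πk) = 0.007528/(4π·357) = 1.678×10^-6 K/W
  R_conv,out = 1/(4πr²h) = 1/(4π·1.64²·11.5) = 0.002573 K/W
ΣR = 0.002574 K/W
ΔT = Q·ΣR = 78200 × 0.002574 = 201.3 K
Heat flows inward, so T_out = T_in + ΔT = -177 + 201.3 = 24.3 °C

T_out = 24.3 °C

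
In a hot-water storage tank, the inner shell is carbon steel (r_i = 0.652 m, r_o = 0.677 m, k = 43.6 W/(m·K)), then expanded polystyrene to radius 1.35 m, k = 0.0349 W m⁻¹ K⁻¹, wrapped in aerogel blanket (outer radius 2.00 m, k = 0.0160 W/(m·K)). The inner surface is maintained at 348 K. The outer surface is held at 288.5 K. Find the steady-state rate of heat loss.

Treat each layer as a resistance in series:
  R_carbon steel = (1/0.652 − 1/0.677)/(4πk) = 0.05664/(4π·43.6) = 1.034×10^-4 K/W
  R_expanded polystyrene = (1/0.677 − 1/1.35)/(4πk) = 0.7364/(4π·0.0349) = 1.679 K/W
  R_aerogel blanket = (1/1.35 − 1/2.00)/(4πk) = 0.2407/(4π·0.0160) = 1.197 K/W
ΣR = 1.034×10^-4 + 1.679 + 1.197 = 2.876 K/W
Q = ΔT/ΣR = (348 K − 288.5 K)/2.876 = 20.7 W

Q = 20.7 W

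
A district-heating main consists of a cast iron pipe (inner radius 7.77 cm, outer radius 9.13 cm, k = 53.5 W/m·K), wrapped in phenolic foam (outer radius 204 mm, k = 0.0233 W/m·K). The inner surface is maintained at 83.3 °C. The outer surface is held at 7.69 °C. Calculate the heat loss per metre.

Series thermal resistances, inner to outer:
  R'_cast iron = ln(0.0913/0.0777)/(2πk) = 0.1613/(2π·53.5) = 4.798×10^-4 m·K/W
  R'_phenolic foam = ln(0.204/0.0913)/(2πk) = 0.8040/(2π·0.0233) = 5.492 m·K/W
ΣR = 4.798×10^-4 + 5.492 = 5.492 m·K/W
Q' = ΔT/ΣR = (83.3 °C − 7.69 °C)/5.492 = 13.8 W/m

Q' = 13.8 W/m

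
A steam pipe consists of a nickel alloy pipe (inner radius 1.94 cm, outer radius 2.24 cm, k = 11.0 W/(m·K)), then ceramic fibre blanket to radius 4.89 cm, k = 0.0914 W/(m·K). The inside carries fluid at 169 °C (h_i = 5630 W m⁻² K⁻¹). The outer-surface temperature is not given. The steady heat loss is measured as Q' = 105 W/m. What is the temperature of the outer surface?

Series resistances:
  R'_conv,in = 1/(2πr h) = 1/(2π·0.0194·5630) = 0.001457 m·K/W
  R'_nickel alloy = ln(0.0224/0.0194)/(2πk) = 0.1438/(2π·11.0) = 0.002080 m·K/W
  R'_ceramic fibre blanket = ln(0.0489/0.0224)/(2πk) = 0.7807/(2π·0.0914) = 1.359 m·K/W
ΣR = 1.363 m·K/W
ΔT = Q'·ΣR = 105 × 1.363 = 143.1 K
Heat flows outward, so T_out = T_in − ΔT = 169 − 143.1 = 25.9 °C

T_out = 25.9 °C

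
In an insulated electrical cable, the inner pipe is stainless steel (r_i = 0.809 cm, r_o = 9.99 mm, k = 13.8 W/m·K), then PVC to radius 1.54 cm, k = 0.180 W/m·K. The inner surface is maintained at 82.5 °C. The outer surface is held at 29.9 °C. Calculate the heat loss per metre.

Q' = 137 W/m

Resistance network (inner→outer):
  R'_stainless steel = ln(0.00999/0.00809)/(2πk) = 0.2110/(2π·13.8) = 0.002433 m·K/W
  R'_PVC = ln(0.0154/0.00999)/(2πk) = 0.4328/(2π·0.180) = 0.3827 m·K/W
ΣR = 0.002433 + 0.3827 = 0.3851 m·K/W
Q' = ΔT/ΣR = (82.5 °C − 29.9 °C)/0.3851 = 137 W/m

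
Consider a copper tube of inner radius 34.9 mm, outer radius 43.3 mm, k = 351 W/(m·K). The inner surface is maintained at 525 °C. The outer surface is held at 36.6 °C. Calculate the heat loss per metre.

Q' = 4990 kW/m

Q' = 2πk·ΔT/ln(r₂/r₁) = 2π × 351 × 488.4 / ln(0.0433/0.0349) = 4.99×10^6 W/m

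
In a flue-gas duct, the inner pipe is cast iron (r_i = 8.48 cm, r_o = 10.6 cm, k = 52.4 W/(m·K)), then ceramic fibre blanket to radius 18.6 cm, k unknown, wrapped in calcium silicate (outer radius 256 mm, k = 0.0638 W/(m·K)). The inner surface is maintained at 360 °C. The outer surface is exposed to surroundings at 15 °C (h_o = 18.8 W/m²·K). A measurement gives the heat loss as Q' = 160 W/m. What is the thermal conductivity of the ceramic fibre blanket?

k = 0.0675 W/m·K

ΣR = ΔT/Q' = |360 − 15|/160 = 2.156 m·K/W
Known resistances:
  R'_cast iron = ln(0.106/0.0848)/(2πk) = 0.2231/(2π·52.4) = 6.778×10^-4 m·K/W
  R'_calcium silicate = ln(0.256/0.186)/(2πk) = 0.3194/(2π·0.0638) = 0.7968 m·K/W
  R'_conv,out = 1/(2πr h) = 1/(2π·0.256·18.8) = 0.03307 m·K/W
R_ceramic fibre blanket = ΣR − ΣR_known = 2.156 − 0.8305 = 1.326 m·K/W
ln(r₂/r₁)/(2πk) = 1.326 ⇒ k = 0.5623/(2π·1.326) = 0.0675 W/m·K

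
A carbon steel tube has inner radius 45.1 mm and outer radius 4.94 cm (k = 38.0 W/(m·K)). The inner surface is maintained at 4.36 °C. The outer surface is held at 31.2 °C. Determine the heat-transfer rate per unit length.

Q' = 70.4 kW/m

Q' = 2πk·ΔT/ln(r₂/r₁) = 2π × 38.0 × 26.84 / ln(0.0494/0.0451) = 70400 W/m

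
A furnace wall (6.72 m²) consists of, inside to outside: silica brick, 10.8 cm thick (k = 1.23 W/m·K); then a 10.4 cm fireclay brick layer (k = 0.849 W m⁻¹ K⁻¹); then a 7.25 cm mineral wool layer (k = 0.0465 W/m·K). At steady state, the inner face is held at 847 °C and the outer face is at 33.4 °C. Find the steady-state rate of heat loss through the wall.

Resistance network (inner→outer):
  R_silica brick = L/(kA) = 0.108/(1.23·6.72) = 0.01307 K/W
  R_fireclay brick = L/(kA) = 0.104/(0.849·6.72) = 0.01823 K/W
  R_mineral wool = L/(kA) = 0.0725/(0.0465·6.72) = 0.2320 K/W
ΣR = 0.01307 + 0.01823 + 0.2320 = 0.2633 K/W
Q = ΔT/ΣR = (847 °C − 33.4 °C)/0.2633 = 3090 W

Q = 3090 W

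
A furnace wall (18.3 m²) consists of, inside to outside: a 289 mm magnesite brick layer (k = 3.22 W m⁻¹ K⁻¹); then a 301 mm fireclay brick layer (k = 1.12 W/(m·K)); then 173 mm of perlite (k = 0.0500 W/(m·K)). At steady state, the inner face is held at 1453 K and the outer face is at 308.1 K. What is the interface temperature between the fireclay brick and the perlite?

T = 1346 K

Series thermal resistances, inner to outer:
  R_magnesite brick = L/(kA) = 0.289/(3.22·18.3) = 0.004904 K/W
  R_fireclay brick = L/(kA) = 0.301/(1.12·18.3) = 0.01469 K/W
  R_perlite = L/(kA) = 0.173/(0.0500·18.3) = 0.1891 K/W
ΣR = 0.004904 + 0.01469 + 0.1891 = 0.2087 K/W
Q = ΔT/ΣR = (1453 K − 308.1 K)/0.2087 = 5486 W
From the inner boundary to the fireclay brick/perlite interface, ΣR_partial = 0.01959 K/W.
T_interface = T_in − Q·ΣR_partial = 1453 K − (5486)(0.01959) = 1346 K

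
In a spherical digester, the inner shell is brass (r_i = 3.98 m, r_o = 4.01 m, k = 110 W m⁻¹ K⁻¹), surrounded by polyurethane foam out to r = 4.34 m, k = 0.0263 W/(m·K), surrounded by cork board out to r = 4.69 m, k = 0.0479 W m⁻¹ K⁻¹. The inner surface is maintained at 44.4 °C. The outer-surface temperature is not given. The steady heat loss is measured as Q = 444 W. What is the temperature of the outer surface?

Series resistances:
  R_brass = (1/3.98 − 1/4.01)/(4πk) = 0.001880/(4π·110) = 1.360×10^-6 K/W
  R_polyurethane foam = (1/4.01 − 1/4.34)/(4πk) = 0.01896/(4π·0.0263) = 0.05737 K/W
  R_cork board = (1/4.34 − 1/4.69)/(4πk) = 0.01720/(4π·0.0479) = 0.02857 K/W
ΣR = 0.08594 K/W
ΔT = Q·ΣR = 444 × 0.08594 = 38.16 K
Heat flows outward, so T_out = T_in − ΔT = 44.4 − 38.16 = 6.24 °C

T_out = 6.24 °C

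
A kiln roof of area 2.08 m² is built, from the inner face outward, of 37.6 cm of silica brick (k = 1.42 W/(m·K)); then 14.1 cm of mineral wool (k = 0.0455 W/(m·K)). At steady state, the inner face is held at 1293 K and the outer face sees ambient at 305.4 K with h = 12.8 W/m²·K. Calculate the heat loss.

Treat each layer as a resistance in series:
  R_silica brick = L/(kA) = 0.376/(1.42·2.08) = 0.1273 K/W
  R_mineral wool = L/(kA) = 0.141/(0.0455·2.08) = 1.490 K/W
  R_conv,out = 1/(hA) = 1/(12.8·2.08) = 0.03756 K/W
ΣR = 0.1273 + 1.490 + 0.03756 = 1.655 K/W
Q = ΔT/ΣR = (1293 K − 305.4 K)/1.655 = 597 W

Q = 597 W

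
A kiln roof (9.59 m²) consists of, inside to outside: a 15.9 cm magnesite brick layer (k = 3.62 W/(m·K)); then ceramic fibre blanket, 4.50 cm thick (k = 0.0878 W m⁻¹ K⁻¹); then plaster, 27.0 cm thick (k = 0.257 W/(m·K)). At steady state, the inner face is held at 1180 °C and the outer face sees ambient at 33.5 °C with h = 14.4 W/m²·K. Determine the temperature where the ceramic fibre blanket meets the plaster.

Treat each layer as a resistance in series:
  R_magnesite brick = L/(kA) = 0.159/(3.62·9.59) = 0.004580 K/W
  R_ceramic fibre blanket = L/(kA) = 0.0450/(0.0878·9.59) = 0.05344 K/W
  R_plaster = L/(kA) = 0.270/(0.257·9.59) = 0.1095 K/W
  R_conv,out = 1/(hA) = 1/(14.4·9.59) = 0.007241 K/W
ΣR = 0.004580 + 0.05344 + 0.1095 + 0.007241 = 0.1748 K/W
Q = ΔT/ΣR = (1180 °C − 33.5 °C)/0.1748 = 6559 W
From the inner boundary to the ceramic fibre blanket/plaster interface, ΣR_partial = 0.05802 K/W.
T_interface = T_in − Q·ΣR_partial = 1180 °C − (6559)(0.05802) = 799 °C

T = 799 °C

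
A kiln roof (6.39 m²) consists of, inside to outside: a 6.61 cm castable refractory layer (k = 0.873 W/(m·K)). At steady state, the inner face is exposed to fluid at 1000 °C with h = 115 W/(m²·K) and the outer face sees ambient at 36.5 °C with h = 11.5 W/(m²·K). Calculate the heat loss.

Treat each layer as a resistance in series:
  R_conv,in = 1/(hA) = 1/(115·6.39) = 0.001361 K/W
  R_castable refractory = L/(kA) = 0.0661/(0.873·6.39) = 0.01185 K/W
  R_conv,out = 1/(hA) = 1/(11.5·6.39) = 0.01361 K/W
ΣR = 0.001361 + 0.01185 + 0.01361 = 0.02682 K/W
Q = ΔT/ΣR = (1000 °C − 36.5 °C)/0.02682 = 35900 W

Q = 35.9 kW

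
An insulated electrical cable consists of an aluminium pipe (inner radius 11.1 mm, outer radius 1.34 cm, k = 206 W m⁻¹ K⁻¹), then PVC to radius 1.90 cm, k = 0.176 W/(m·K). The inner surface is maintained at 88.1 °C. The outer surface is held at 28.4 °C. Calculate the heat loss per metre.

Series thermal resistances, inner to outer:
  R'_aluminium = ln(0.0134/0.0111)/(2πk) = 0.1883/(2π·206) = 1.455×10^-4 m·K/W
  R'_PVC = ln(0.0190/0.0134)/(2πk) = 0.3492/(2π·0.176) = 0.3158 m·K/W
ΣR = 1.455×10^-4 + 0.3158 = 0.3159 m·K/W
Q' = ΔT/ΣR = (88.1 °C − 28.4 °C)/0.3159 = 189 W/m

Q' = 189 W/m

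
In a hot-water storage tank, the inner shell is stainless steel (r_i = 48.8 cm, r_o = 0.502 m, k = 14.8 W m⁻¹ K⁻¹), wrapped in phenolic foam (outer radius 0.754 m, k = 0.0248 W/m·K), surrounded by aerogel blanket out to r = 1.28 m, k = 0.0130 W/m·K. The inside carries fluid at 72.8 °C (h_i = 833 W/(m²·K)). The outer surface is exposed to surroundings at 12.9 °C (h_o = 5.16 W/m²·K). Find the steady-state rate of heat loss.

Treat each layer as a resistance in series:
  R_conv,in = 1/(4πr²h) = 1/(4π·0.488²·833) = 4.011×10^-4 K/W
  R_stainless steel = (1/0.488 − 1/0.502)/(4πk) = 0.05715/(4π·14.8) = 3.073×10^-4 K/W
  R_phenolic foam = (1/0.502 − 1/0.754)/(4πk) = 0.6658/(4π·0.0248) = 2.136 K/W
  R_aerogel blanket = (1/0.754 − 1/1.28)/(4πk) = 0.5450/(4π·0.0130) = 3.336 K/W
  R_conv,out = 1/(4πr²h) = 1/(4π·1.28²·5.16) = 0.009413 K/W
ΣR = 4.011×10^-4 + 3.073×10^-4 + 2.136 + 3.336 + 0.009413 = 5.482 K/W
Q = ΔT/ΣR = (72.8 °C − 12.9 °C)/5.482 = 10.9 W

Q = 10.9 W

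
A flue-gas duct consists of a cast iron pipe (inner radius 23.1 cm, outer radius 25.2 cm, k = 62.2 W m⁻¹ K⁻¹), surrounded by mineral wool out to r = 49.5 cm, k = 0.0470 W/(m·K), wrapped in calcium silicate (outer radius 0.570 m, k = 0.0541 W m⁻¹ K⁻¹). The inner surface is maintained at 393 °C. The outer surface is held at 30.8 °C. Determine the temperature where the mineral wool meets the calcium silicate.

T = 86.4 °C

Resistance network (inner→outer):
  R'_cast iron = ln(0.252/0.231)/(2πk) = 0.08701/(2π·62.2) = 2.226×10^-4 m·K/W
  R'_mineral wool = ln(0.495/0.252)/(2πk) = 0.6751/(2π·0.0470) = 2.286 m·K/W
  R'_calcium silicate = ln(0.570/0.495)/(2πk) = 0.1411/(2π·0.0541) = 0.4150 m·K/W
ΣR = 2.226×10^-4 + 2.286 + 0.4150 = 2.701 m·K/W
Q' = ΔT/ΣR = (393 °C − 30.8 °C)/2.701 = 134.1 W/m
From the inner boundary to the mineral wool/calcium silicate interface, ΣR_partial = 2.286 m·K/W.
T_interface = T_in − Q'·ΣR_partial = 393 °C − (134.1)(2.286) = 86.4 °C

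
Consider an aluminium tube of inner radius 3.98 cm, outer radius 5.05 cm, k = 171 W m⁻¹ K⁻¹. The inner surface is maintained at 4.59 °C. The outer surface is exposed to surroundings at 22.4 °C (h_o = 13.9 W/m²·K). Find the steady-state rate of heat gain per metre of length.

Treat each layer as a resistance in series:
  R'_aluminium = ln(0.0505/0.0398)/(2πk) = 0.2381/(2π·171) = 2.216×10^-4 m·K/W
  R'_conv,out = 1/(2πr h) = 1/(2π·0.0505·13.9) = 0.2267 m·K/W
ΣR = 2.216×10^-4 + 0.2267 = 0.2269 m·K/W
Q' = ΔT/ΣR = (4.59 °C − 22.4 °C)/0.2269 = -78.5 W/m
(Negative Q' ⇒ heat flows inward; heat gain = 78.5 W/m.)

Q' = 78.5 W/m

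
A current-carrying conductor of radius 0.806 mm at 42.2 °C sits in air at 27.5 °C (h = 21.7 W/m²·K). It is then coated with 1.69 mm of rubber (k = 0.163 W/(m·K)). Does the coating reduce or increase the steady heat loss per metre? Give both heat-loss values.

Critical radius for a cylinder: r_cr = k/h = 0.00751 m = 0.751 cm.
Outer radius after coating: r₂ = 8.06×10^-4 + 0.00169 = 0.002496 m.
Since r₁ < r_cr and r₂ ≤ r_cr, the coating moves toward the maximum at r_cr — heat loss rises.
Bare: R = 1/(2πr₁h) = 9.100 m·K/W; Q = 14.7/9.100 = 1.62 W/m.
Coated: R = R_cond + R_conv = 4.042 m·K/W; Q = 14.7/4.042 = 3.64 W/m.

increases: 1.62 → 3.64 W/m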